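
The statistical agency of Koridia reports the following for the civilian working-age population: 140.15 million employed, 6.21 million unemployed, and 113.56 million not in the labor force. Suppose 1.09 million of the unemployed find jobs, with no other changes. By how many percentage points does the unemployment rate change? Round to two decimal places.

Initially, labor force = 140.15 + 6.21 = 146.36 million, so u = 6.21/146.36 = 4.24%.
After the change, unemployed falls and employed rises by 1.09; labor force unchanged → E = 141.24, U = 5.12, labor force = 146.36 million.
New unemployment rate = 5.12 / 146.36 = 3.50%.
Change = 3.50% − 4.24% = −0.74 percentage points.

The unemployment rate changes by −0.74 percentage points.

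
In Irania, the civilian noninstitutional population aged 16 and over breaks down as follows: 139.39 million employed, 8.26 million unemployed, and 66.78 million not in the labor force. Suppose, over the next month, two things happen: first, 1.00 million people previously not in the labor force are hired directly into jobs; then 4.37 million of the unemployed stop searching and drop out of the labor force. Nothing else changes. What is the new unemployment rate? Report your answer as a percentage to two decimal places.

Initially, labor force = 139.39 + 8.26 = 147.65 million, so u = 8.26/147.65 = 5.59%.
After the first change, employed and labor force both rise by 1.00; unemployed unchanged → E = 140.39, U = 8.26, labor force = 148.65 million.
After the second change, unemployed and labor force both fall by 4.37 → E = 140.39, U = 3.89, labor force = 144.28 million.
New unemployment rate = 3.89 / 144.28 = 2.70%.

New unemployment rate ≈ 2.70%.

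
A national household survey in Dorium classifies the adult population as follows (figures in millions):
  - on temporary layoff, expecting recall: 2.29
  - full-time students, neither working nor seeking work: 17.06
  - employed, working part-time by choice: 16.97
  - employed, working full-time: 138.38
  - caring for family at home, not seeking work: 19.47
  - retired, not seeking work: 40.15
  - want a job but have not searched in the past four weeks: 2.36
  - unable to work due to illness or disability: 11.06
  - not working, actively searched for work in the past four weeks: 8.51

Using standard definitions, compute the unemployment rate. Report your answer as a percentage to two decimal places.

Employed = 16.97 + 138.38 = 155.35 million.
Unemployed = 2.29 + 8.51 = 10.80 million (jobless and actively searching, or on temporary layoff).
Labor force = 155.35 + 10.80 = 166.15 million.
Unemployment rate = 10.80 / 166.15 = 6.50%.

Unemployment rate ≈ 6.50%.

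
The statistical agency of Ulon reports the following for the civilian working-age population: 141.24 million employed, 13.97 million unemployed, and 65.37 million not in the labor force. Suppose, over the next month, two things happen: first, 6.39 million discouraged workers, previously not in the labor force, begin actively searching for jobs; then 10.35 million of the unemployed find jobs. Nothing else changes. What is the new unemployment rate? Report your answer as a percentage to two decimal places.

Initially, labor force = 141.24 + 13.97 = 155.21 million, so u = 13.97/155.21 = 9.00%.
After the first change, unemployed and labor force both rise by 6.39 → E = 141.24, U = 20.36, labor force = 161.60 million.
After the second change, unemployed falls and employed rises by 10.35; labor force unchanged → E = 151.59, U = 10.01, labor force = 161.60 million.
New unemployment rate = 10.01 / 161.60 = 6.19%.

New unemployment rate ≈ 6.19%.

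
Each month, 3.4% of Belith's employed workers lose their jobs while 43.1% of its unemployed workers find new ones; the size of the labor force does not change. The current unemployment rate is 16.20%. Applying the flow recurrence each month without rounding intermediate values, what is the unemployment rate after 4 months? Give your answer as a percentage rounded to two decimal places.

With a fixed labor force, u_{t+1} = u_t + s·(1−u_t) − f·u_t = u_t·(1−s−f) + s.
Here 1−s−f = 0.535 and s = 0.034.
u_1 = 0.162000 × 0.535 + 0.034 = 0.120670.
u_2 = 0.120670 × 0.535 + 0.034 = 0.098558.
u_3 = 0.098558 × 0.535 + 0.034 = 0.086729.
u_4 = 0.086729 × 0.535 + 0.034 = 0.080400.

Unemployment rate after four months ≈ 8.04%.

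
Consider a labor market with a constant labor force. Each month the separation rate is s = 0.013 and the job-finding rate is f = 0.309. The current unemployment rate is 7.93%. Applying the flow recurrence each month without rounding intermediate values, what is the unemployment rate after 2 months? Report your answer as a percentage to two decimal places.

With a fixed labor force, u_{t+1} = u_t + s·(1−u_t) − f·u_t = u_t·(1−s−f) + s.
Here 1−s−f = 0.678 and s = 0.013.
u_1 = 0.079300 × 0.678 + 0.013 = 0.066765.
u_2 = 0.066765 × 0.678 + 0.013 = 0.058267.

Unemployment rate after two months ≈ 5.83%.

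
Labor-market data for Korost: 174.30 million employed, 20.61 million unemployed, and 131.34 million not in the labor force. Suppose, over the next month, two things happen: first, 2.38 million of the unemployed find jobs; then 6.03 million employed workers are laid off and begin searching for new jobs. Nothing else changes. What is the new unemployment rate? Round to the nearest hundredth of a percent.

Initially, labor force = 174.30 + 20.61 = 194.91 million, so u = 20.61/194.91 = 10.57%.
After the first change, unemployed falls and employed rises by 2.38; labor force unchanged → E = 176.68, U = 18.23, labor force = 194.91 million.
After the second change, employed falls and unemployed rises by 6.03; labor force unchanged → E = 170.65, U = 24.26, labor force = 194.91 million.
New unemployment rate = 24.26 / 194.91 = 12.45%.

New unemployment rate ≈ 12.45%.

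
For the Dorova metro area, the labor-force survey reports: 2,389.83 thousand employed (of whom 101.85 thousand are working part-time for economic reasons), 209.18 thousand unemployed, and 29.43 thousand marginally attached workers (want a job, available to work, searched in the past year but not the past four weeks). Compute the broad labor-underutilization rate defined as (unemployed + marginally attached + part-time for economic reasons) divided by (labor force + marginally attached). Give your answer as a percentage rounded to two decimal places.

Broad underutilization rate ≈ 12.95%.

Labor force = 2,389.83 + 209.18 = 2,599.01 thousand.
Numerator = 209.18 + 29.43 + 101.85 = 340.46 thousand.
Denominator = 2,599.01 + 29.43 = 2,628.44 thousand.
Broad rate = 340.46 / 2,628.44 = 12.95%.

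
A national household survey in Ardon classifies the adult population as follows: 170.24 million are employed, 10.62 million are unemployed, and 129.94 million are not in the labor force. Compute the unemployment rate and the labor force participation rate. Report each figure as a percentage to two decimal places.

Labor force = employed + unemployed = 170.24 + 10.62 = 180.86 million.
Working-age population = 180.86 + 129.94 = 310.80 million.
Unemployment rate = 10.62 / 180.86 = 5.87%.
Labor force participation rate = 180.86 / 310.80 = 58.19%.

Unemployment rate ≈ 5.87%; labor force participation rate ≈ 58.19%.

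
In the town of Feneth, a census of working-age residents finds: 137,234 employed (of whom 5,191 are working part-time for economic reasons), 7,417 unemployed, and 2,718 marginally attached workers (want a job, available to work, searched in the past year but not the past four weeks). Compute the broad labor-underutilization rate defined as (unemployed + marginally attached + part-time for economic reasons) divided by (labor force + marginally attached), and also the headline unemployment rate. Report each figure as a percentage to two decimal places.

Broad underutilization rate ≈ 10.40%; headline unemployment rate ≈ 5.13%.

Labor force = 137,234 + 7,417 = 144,651.
Numerator = 7,417 + 2,718 + 5,191 = 15,326.
Denominator = 144,651 + 2,718 = 147,369.
Broad rate = 15,326 / 147,369 = 10.40%.
Headline unemployment rate = 7,417 / 144,651 = 5.13%.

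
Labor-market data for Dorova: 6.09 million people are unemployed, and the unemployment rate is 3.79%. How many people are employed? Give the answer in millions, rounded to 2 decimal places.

About 154.60 million are employed.

Labor force = U / u = 6.09 / 0.0379 ≈ 160.69 million.
Employed = labor force − unemployed = 160.69 − 6.09 = 154.60 million.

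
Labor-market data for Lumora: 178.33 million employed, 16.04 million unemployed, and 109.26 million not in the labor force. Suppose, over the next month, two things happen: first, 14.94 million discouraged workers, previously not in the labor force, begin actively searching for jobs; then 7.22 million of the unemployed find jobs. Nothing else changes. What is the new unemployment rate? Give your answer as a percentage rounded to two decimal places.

Initially, labor force = 178.33 + 16.04 = 194.37 million, so u = 16.04/194.37 = 8.25%.
After the first change, unemployed and labor force both rise by 14.94 → E = 178.33, U = 30.98, labor force = 209.31 million.
After the second change, unemployed falls and employed rises by 7.22; labor force unchanged → E = 185.55, U = 23.76, labor force = 209.31 million.
New unemployment rate = 23.76 / 209.31 = 11.35%.

New unemployment rate ≈ 11.35%.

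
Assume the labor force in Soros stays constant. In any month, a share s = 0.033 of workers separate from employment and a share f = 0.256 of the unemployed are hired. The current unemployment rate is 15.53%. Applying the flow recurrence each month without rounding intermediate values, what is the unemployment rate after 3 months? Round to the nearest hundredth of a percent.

With a fixed labor force, u_{t+1} = u_t + s·(1−u_t) − f·u_t = u_t·(1−s−f) + s.
Here 1−s−f = 0.711 and s = 0.033.
u_1 = 0.155300 × 0.711 + 0.033 = 0.143418.
u_2 = 0.143418 × 0.711 + 0.033 = 0.134970.
u_3 = 0.134970 × 0.711 + 0.033 = 0.128964.

Unemployment rate after three months ≈ 12.90%.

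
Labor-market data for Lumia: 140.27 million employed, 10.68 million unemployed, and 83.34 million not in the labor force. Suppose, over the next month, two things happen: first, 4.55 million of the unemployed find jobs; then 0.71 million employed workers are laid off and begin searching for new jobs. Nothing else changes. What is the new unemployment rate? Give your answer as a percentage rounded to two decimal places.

Initially, labor force = 140.27 + 10.68 = 150.95 million, so u = 10.68/150.95 = 7.08%.
After the first change, unemployed falls and employed rises by 4.55; labor force unchanged → E = 144.82, U = 6.13, labor force = 150.95 million.
After the second change, employed falls and unemployed rises by 0.71; labor force unchanged → E = 144.11, U = 6.84, labor force = 150.95 million.
New unemployment rate = 6.84 / 150.95 = 4.53%.

New unemployment rate ≈ 4.53%.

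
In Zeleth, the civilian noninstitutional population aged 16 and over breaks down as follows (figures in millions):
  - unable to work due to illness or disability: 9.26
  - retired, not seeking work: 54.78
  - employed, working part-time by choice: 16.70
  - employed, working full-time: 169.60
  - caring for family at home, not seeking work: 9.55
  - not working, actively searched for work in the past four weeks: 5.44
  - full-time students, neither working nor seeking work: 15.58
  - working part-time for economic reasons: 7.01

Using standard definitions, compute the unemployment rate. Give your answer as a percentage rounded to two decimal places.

Unemployment rate ≈ 2.74%.

Employed = 16.70 + 169.60 + 7.01 = 193.31 million (anyone who worked, including part-time for economic reasons, counts as employed).
Unemployed = 5.44 million.
Labor force = 193.31 + 5.44 = 198.75 million.
Unemployment rate = 5.44 / 198.75 = 2.74%.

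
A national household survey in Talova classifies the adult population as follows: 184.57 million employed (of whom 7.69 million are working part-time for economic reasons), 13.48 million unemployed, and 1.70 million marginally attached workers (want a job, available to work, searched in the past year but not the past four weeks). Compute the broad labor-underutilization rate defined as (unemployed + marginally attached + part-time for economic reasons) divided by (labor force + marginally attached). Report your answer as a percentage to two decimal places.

Broad underutilization rate ≈ 11.45%.

Labor force = 184.57 + 13.48 = 198.05 million.
Numerator = 13.48 + 1.70 + 7.69 = 22.87 million.
Denominator = 198.05 + 1.70 = 199.75 million.
Broad rate = 22.87 / 199.75 = 11.45%.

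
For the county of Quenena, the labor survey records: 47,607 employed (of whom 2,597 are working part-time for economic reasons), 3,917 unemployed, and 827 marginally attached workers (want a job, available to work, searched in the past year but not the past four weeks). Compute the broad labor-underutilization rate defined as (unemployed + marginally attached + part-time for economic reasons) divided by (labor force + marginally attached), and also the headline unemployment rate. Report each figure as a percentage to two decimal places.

Broad underutilization rate ≈ 14.02%; headline unemployment rate ≈ 7.60%.

Labor force = 47,607 + 3,917 = 51,524.
Numerator = 3,917 + 827 + 2,597 = 7,341.
Denominator = 51,524 + 827 = 52,351.
Broad rate = 7,341 / 52,351 = 14.02%.
Headline unemployment rate = 3,917 / 51,524 = 7.60%.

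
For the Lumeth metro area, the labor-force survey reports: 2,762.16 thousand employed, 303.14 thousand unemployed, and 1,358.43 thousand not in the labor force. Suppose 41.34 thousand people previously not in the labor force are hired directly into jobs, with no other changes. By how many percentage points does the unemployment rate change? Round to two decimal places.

Initially, labor force = 2,762.16 + 303.14 = 3,065.30 thousand, so u = 303.14/3,065.30 = 9.89%.
After the change, employed and labor force both rise by 41.34; unemployed unchanged → E = 2,803.50, U = 303.14, labor force = 3,106.64 thousand.
New unemployment rate = 303.14 / 3,106.64 = 9.76%.
Change = 9.76% − 9.89% = −0.13 percentage points.

The unemployment rate changes by −0.13 percentage points.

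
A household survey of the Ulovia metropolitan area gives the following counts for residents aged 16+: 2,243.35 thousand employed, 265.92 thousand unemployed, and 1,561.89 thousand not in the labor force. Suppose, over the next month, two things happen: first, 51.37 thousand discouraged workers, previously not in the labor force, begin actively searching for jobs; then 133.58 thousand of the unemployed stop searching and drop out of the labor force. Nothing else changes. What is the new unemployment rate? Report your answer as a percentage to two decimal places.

New unemployment rate ≈ 7.57%.

Initially, labor force = 2,243.35 + 265.92 = 2,509.27 thousand, so u = 265.92/2,509.27 = 10.60%.
After the first change, unemployed and labor force both rise by 51.37 → E = 2,243.35, U = 317.29, labor force = 2,560.64 thousand.
After the second change, unemployed and labor force both fall by 133.58 → E = 2,243.35, U = 183.71, labor force = 2,427.06 thousand.
New unemployment rate = 183.71 / 2,427.06 = 7.57%.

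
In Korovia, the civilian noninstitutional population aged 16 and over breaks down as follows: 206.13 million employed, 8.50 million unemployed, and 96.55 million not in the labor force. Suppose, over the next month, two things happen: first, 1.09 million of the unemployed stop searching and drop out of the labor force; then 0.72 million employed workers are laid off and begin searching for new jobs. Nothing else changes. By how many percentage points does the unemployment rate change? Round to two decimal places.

Initially, labor force = 206.13 + 8.50 = 214.63 million, so u = 8.50/214.63 = 3.96%.
After the first change, unemployed and labor force both fall by 1.09 → E = 206.13, U = 7.41, labor force = 213.54 million.
After the second change, employed falls and unemployed rises by 0.72; labor force unchanged → E = 205.41, U = 8.13, labor force = 213.54 million.
New unemployment rate = 8.13 / 213.54 = 3.81%.
Change = 3.81% − 3.96% = −0.15 percentage points.

The unemployment rate changes by −0.15 percentage points.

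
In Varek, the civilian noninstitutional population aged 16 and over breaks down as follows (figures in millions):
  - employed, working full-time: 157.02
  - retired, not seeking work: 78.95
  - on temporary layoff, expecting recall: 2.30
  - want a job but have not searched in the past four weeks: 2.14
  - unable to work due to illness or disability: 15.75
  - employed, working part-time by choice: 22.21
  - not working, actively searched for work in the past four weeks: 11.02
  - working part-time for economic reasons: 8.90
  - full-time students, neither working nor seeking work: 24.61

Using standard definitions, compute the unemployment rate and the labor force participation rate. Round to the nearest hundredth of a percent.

Unemployment rate ≈ 6.61%; labor force participation rate ≈ 62.39%.

Employed = 157.02 + 22.21 + 8.90 = 188.13 million (anyone who worked, including part-time for economic reasons, counts as employed).
Unemployed = 2.30 + 11.02 = 13.32 million (jobless and actively searching, or on temporary layoff).
Labor force = 188.13 + 13.32 = 201.45 million.
Not in labor force = 78.95 + 2.14 + 15.75 + 24.61 = 121.45 million (those not working and not actively searching are outside the labor force — including those who want a job but have given up searching).
Civilian working-age population = 201.45 + 121.45 = 322.90 million.
Unemployment rate = 13.32 / 201.45 = 6.61%.
Labor force participation rate = 201.45 / 322.90 = 62.39%.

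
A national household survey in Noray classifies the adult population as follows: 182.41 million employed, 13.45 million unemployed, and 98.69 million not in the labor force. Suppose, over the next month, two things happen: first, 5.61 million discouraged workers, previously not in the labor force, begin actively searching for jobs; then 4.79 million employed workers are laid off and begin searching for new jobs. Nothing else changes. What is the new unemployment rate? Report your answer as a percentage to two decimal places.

New unemployment rate ≈ 11.84%.

Initially, labor force = 182.41 + 13.45 = 195.86 million, so u = 13.45/195.86 = 6.87%.
After the first change, unemployed and labor force both rise by 5.61 → E = 182.41, U = 19.06, labor force = 201.47 million.
After the second change, employed falls and unemployed rises by 4.79; labor force unchanged → E = 177.62, U = 23.85, labor force = 201.47 million.
New unemployment rate = 23.85 / 201.47 = 11.84%.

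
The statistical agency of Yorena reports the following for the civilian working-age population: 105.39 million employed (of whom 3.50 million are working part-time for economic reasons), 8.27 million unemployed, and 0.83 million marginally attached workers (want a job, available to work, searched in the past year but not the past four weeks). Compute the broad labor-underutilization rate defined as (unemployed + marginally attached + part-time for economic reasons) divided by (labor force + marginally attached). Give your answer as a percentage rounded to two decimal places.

Broad underutilization rate ≈ 11.01%.

Labor force = 105.39 + 8.27 = 113.66 million.
Numerator = 8.27 + 0.83 + 3.50 = 12.60 million.
Denominator = 113.66 + 0.83 = 114.49 million.
Broad rate = 12.60 / 114.49 = 11.01%.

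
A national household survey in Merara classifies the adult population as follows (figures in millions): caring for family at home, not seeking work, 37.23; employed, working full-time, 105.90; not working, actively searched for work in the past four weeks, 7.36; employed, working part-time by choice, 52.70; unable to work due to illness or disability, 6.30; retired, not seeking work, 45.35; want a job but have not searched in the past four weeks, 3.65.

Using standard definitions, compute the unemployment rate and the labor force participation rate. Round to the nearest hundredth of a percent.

Employed = 105.90 + 52.70 = 158.60 million.
Unemployed = 7.36 million.
Labor force = 158.60 + 7.36 = 165.96 million.
Not in labor force = 37.23 + 6.30 + 45.35 + 3.65 = 92.53 million (those not working and not actively searching are outside the labor force — including those who want a job but have given up searching).
Civilian working-age population = 165.96 + 92.53 = 258.49 million.
Unemployment rate = 7.36 / 165.96 = 4.43%.
Labor force participation rate = 165.96 / 258.49 = 64.20%.

Unemployment rate ≈ 4.43%; labor force participation rate ≈ 64.20%.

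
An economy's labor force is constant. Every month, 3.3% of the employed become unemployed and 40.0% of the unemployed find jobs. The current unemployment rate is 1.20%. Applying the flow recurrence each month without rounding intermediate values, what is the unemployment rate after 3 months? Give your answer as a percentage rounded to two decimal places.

With a fixed labor force, u_{t+1} = u_t + s·(1−u_t) − f·u_t = u_t·(1−s−f) + s.
Here 1−s−f = 0.567 and s = 0.033.
u_1 = 0.012000 × 0.567 + 0.033 = 0.039804.
u_2 = 0.039804 × 0.567 + 0.033 = 0.055569.
u_3 = 0.055569 × 0.567 + 0.033 = 0.064508.

Unemployment rate after three months ≈ 6.45%.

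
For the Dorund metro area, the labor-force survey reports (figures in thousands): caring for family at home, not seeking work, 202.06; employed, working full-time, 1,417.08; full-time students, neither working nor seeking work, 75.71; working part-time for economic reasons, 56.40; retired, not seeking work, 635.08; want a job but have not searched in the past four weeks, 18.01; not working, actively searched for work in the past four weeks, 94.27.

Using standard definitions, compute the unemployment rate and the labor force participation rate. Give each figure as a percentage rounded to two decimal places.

Employed = 1,417.08 + 56.40 = 1,473.48 thousand (anyone who worked, including part-time for economic reasons, counts as employed).
Unemployed = 94.27 thousand.
Labor force = 1,473.48 + 94.27 = 1,567.75 thousand.
Not in labor force = 202.06 + 75.71 + 635.08 + 18.01 = 930.86 thousand (those not working and not actively searching are outside the labor force — including those who want a job but have given up searching).
Civilian working-age population = 1,567.75 + 930.86 = 2,498.61 thousand.
Unemployment rate = 94.27 / 1,567.75 = 6.01%.
Labor force participation rate = 1,567.75 / 2,498.61 = 62.74%.

Unemployment rate ≈ 6.01%; labor force participation rate ≈ 62.74%.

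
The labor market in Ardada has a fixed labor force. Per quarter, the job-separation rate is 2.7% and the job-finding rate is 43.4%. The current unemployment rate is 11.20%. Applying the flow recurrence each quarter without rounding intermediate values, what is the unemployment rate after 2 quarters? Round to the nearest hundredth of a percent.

With a fixed labor force, u_{t+1} = u_t + s·(1−u_t) − f·u_t = u_t·(1−s−f) + s.
Here 1−s−f = 0.539 and s = 0.027.
u_1 = 0.112000 × 0.539 + 0.027 = 0.087368.
u_2 = 0.087368 × 0.539 + 0.027 = 0.074091.

Unemployment rate after two quarters ≈ 7.41%.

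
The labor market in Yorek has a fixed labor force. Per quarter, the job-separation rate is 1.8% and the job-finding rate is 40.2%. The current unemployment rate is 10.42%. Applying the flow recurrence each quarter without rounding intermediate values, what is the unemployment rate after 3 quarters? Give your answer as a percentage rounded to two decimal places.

With a fixed labor force, u_{t+1} = u_t + s·(1−u_t) − f·u_t = u_t·(1−s−f) + s.
Here 1−s−f = 0.580 and s = 0.018.
u_1 = 0.104200 × 0.580 + 0.018 = 0.078436.
u_2 = 0.078436 × 0.580 + 0.018 = 0.063493.
u_3 = 0.063493 × 0.580 + 0.018 = 0.054826.

Unemployment rate after three quarters ≈ 5.48%.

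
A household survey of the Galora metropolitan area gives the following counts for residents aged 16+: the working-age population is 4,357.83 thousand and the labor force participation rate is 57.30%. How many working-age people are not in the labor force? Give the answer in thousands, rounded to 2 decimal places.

Share not in the labor force = 1 − 0.5730 = 0.4270.
Not in labor force = 0.4270 × 4,357.83 ≈ 1,860.79 thousand.

About 1,860.79 thousand are not in the labor force.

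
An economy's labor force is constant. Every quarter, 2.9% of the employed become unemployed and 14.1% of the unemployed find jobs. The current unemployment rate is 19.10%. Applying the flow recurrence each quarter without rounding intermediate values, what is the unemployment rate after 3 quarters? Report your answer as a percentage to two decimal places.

With a fixed labor force, u_{t+1} = u_t + s·(1−u_t) − f·u_t = u_t·(1−s−f) + s.
Here 1−s−f = 0.830 and s = 0.029.
u_1 = 0.191000 × 0.830 + 0.029 = 0.187530.
u_2 = 0.187530 × 0.830 + 0.029 = 0.184650.
u_3 = 0.184650 × 0.830 + 0.029 = 0.182259.

Unemployment rate after three quarters ≈ 18.23%.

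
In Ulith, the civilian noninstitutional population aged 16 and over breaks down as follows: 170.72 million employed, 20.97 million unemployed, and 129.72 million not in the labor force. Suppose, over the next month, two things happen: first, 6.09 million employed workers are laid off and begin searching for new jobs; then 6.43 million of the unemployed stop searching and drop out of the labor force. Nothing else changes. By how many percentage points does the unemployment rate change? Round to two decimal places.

The unemployment rate changes by +0.20 percentage points.

Initially, labor force = 170.72 + 20.97 = 191.69 million, so u = 20.97/191.69 = 10.94%.
After the first change, employed falls and unemployed rises by 6.09; labor force unchanged → E = 164.63, U = 27.06, labor force = 191.69 million.
After the second change, unemployed and labor force both fall by 6.43 → E = 164.63, U = 20.63, labor force = 185.26 million.
New unemployment rate = 20.63 / 185.26 = 11.14%.
Change = 11.14% − 10.94% = +0.20 percentage points.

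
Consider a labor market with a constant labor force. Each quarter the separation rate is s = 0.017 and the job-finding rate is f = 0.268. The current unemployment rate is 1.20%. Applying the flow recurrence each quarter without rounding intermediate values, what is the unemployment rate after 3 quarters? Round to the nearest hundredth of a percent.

Unemployment rate after three quarters ≈ 4.22%.

With a fixed labor force, u_{t+1} = u_t + s·(1−u_t) − f·u_t = u_t·(1−s−f) + s.
Here 1−s−f = 0.715 and s = 0.017.
u_1 = 0.012000 × 0.715 + 0.017 = 0.025580.
u_2 = 0.025580 × 0.715 + 0.017 = 0.035290.
u_3 = 0.035290 × 0.715 + 0.017 = 0.042232.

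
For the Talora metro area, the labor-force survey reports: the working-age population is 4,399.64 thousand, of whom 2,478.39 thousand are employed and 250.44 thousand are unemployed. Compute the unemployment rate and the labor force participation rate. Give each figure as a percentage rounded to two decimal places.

Labor force = employed + unemployed = 2,478.39 + 250.44 = 2,728.83 thousand.
Unemployment rate = 250.44 / 2,728.83 = 9.18%.
Labor force participation rate = 2,728.83 / 4,399.64 = 62.02%.

Unemployment rate ≈ 9.18%; labor force participation rate ≈ 62.02%.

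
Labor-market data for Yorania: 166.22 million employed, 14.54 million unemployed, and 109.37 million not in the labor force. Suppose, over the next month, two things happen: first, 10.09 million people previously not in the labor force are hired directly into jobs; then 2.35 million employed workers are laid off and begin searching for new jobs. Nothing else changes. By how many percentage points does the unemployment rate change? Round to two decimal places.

Initially, labor force = 166.22 + 14.54 = 180.76 million, so u = 14.54/180.76 = 8.04%.
After the first change, employed and labor force both rise by 10.09; unemployed unchanged → E = 176.31, U = 14.54, labor force = 190.85 million.
After the second change, employed falls and unemployed rises by 2.35; labor force unchanged → E = 173.96, U = 16.89, labor force = 190.85 million.
New unemployment rate = 16.89 / 190.85 = 8.85%.
Change = 8.85% − 8.04% = +0.81 percentage points.

The unemployment rate changes by +0.81 percentage points.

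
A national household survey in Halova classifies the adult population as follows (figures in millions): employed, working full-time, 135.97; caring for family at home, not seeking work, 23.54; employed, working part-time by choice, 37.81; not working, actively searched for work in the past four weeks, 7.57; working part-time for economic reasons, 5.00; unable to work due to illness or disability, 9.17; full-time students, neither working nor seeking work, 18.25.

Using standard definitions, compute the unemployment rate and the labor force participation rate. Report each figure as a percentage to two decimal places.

Unemployment rate ≈ 4.06%; labor force participation rate ≈ 78.53%.

Employed = 135.97 + 37.81 + 5.00 = 178.78 million (anyone who worked, including part-time for economic reasons, counts as employed).
Unemployed = 7.57 million.
Labor force = 178.78 + 7.57 = 186.35 million.
Not in labor force = 23.54 + 9.17 + 18.25 = 50.96 million (those not working and not actively searching are outside the labor force).
Civilian working-age population = 186.35 + 50.96 = 237.31 million.
Unemployment rate = 7.57 / 186.35 = 4.06%.
Labor force participation rate = 186.35 / 237.31 = 78.53%.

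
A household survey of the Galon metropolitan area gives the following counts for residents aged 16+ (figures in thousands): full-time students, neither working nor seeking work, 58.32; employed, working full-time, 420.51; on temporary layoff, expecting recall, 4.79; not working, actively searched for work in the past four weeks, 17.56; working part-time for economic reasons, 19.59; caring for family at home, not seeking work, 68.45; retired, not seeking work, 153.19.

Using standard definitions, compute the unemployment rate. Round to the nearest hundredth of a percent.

Employed = 420.51 + 19.59 = 440.10 thousand (anyone who worked, including part-time for economic reasons, counts as employed).
Unemployed = 4.79 + 17.56 = 22.35 thousand (jobless and actively searching, or on temporary layoff).
Labor force = 440.10 + 22.35 = 462.45 thousand.
Unemployment rate = 22.35 / 462.45 = 4.83%.

Unemployment rate ≈ 4.83%.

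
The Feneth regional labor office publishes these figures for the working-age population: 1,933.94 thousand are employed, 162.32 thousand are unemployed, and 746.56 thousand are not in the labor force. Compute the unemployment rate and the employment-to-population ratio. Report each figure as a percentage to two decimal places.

Unemployment rate ≈ 7.74%; employment-population ratio ≈ 68.03%.

Labor force = employed + unemployed = 1,933.94 + 162.32 = 2,096.26 thousand.
Working-age population = 2,096.26 + 746.56 = 2,842.82 thousand.
Unemployment rate = 162.32 / 2,096.26 = 7.74%.
Employment-population ratio = 1,933.94 / 2,842.82 = 68.03%.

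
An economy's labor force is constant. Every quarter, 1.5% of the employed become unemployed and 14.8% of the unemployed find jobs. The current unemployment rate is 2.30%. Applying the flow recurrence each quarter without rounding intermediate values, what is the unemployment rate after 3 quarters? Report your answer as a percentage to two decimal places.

With a fixed labor force, u_{t+1} = u_t + s·(1−u_t) − f·u_t = u_t·(1−s−f) + s.
Here 1−s−f = 0.837 and s = 0.015.
u_1 = 0.023000 × 0.837 + 0.015 = 0.034251.
u_2 = 0.034251 × 0.837 + 0.015 = 0.043668.
u_3 = 0.043668 × 0.837 + 0.015 = 0.051550.

Unemployment rate after three quarters ≈ 5.16%.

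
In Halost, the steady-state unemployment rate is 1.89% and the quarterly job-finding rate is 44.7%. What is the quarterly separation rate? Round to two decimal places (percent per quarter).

From u* = s/(s+f): s = u·f/(1−u).
s = 0.0189 × 44.7 / (1 − 0.0189) = 0.8448 / 0.9811 ≈ 0.86% per quarter.

Separation rate ≈ 0.86% per quarter.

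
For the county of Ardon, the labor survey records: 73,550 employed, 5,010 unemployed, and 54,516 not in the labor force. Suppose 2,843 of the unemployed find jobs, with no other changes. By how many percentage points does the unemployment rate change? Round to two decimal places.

The unemployment rate changes by −3.62 percentage points.

Initially, labor force = 73,550 + 5,010 = 78,560, so u = 5,010/78,560 = 6.38%.
After the change, unemployed falls and employed rises by 2,843; labor force unchanged → E = 76,393, U = 2,167, labor force = 78,560.
New unemployment rate = 2,167 / 78,560 = 2.76%.
Change = 2.76% − 6.38% = −3.62 percentage points.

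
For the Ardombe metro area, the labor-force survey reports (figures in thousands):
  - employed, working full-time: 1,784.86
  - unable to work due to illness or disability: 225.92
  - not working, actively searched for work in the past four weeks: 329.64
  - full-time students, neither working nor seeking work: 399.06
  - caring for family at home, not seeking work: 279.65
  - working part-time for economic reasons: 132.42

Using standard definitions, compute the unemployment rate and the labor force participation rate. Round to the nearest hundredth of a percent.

Unemployment rate ≈ 14.67%; labor force participation rate ≈ 71.30%.

Employed = 1,784.86 + 132.42 = 1,917.28 thousand (anyone who worked, including part-time for economic reasons, counts as employed).
Unemployed = 329.64 thousand.
Labor force = 1,917.28 + 329.64 = 2,246.92 thousand.
Not in labor force = 225.92 + 399.06 + 279.65 = 904.63 thousand (those not working and not actively searching are outside the labor force).
Civilian working-age population = 2,246.92 + 904.63 = 3,151.55 thousand.
Unemployment rate = 329.64 / 2,246.92 = 14.67%.
Labor force participation rate = 2,246.92 / 3,151.55 = 71.30%.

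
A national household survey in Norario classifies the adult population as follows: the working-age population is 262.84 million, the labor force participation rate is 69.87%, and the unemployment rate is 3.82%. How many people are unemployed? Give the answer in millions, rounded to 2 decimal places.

Labor force = 0.6987 × 262.84 = 183.65 million.
Unemployed = 0.0382 × 183.65 ≈ 7.02 million.

About 7.02 million are unemployed.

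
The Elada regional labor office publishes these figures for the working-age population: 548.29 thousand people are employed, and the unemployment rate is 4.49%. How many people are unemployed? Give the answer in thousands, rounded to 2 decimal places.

Let U be the number unemployed. The labor force is E + U, and U/(E+U) = 0.0449.
So U = 0.0449 × 548.29 / (1 − 0.0449) = 24.6182 / 0.9551 ≈ 25.78 thousand.

About 25.78 thousand are unemployed.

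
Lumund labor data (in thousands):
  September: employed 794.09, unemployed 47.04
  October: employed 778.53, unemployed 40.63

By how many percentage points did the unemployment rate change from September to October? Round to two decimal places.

September: labor force = 794.09 + 47.04 = 841.13; u = 47.04/841.13 = 5.59%.
October: labor force = 778.53 + 40.63 = 819.16; u = 40.63/819.16 = 4.96%.
Change = 4.96% − 5.59% = −0.63 pp.

The unemployment rate changed by −0.63 percentage points.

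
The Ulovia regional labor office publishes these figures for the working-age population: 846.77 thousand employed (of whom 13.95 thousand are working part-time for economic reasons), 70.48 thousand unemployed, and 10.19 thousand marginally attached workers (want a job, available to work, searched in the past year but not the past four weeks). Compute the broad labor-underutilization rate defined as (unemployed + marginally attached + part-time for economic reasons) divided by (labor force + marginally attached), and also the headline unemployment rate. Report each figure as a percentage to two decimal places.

Labor force = 846.77 + 70.48 = 917.25 thousand.
Numerator = 70.48 + 10.19 + 13.95 = 94.62 thousand.
Denominator = 917.25 + 10.19 = 927.44 thousand.
Broad rate = 94.62 / 927.44 = 10.20%.
Headline unemployment rate = 70.48 / 917.25 = 7.68%.

Broad underutilization rate ≈ 10.20%; headline unemployment rate ≈ 7.68%.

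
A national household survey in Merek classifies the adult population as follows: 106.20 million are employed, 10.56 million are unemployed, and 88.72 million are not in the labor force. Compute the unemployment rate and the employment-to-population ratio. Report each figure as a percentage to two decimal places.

Unemployment rate ≈ 9.04%; employment-population ratio ≈ 51.68%.

Labor force = employed + unemployed = 106.20 + 10.56 = 116.76 million.
Working-age population = 116.76 + 88.72 = 205.48 million.
Unemployment rate = 10.56 / 116.76 = 9.04%.
Employment-population ratio = 106.20 / 205.48 = 51.68%.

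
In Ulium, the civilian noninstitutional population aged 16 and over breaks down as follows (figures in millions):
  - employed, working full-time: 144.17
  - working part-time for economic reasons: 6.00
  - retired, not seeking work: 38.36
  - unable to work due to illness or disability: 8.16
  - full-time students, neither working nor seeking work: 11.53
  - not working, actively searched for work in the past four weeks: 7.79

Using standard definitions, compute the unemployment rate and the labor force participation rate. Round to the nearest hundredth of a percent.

Employed = 144.17 + 6.00 = 150.17 million (anyone who worked, including part-time for economic reasons, counts as employed).
Unemployed = 7.79 million.
Labor force = 150.17 + 7.79 = 157.96 million.
Not in labor force = 38.36 + 8.16 + 11.53 = 58.05 million (those not working and not actively searching are outside the labor force).
Civilian working-age population = 157.96 + 58.05 = 216.01 million.
Unemployment rate = 7.79 / 157.96 = 4.93%.
Labor force participation rate = 157.96 / 216.01 = 73.13%.

Unemployment rate ≈ 4.93%; labor force participation rate ≈ 73.13%.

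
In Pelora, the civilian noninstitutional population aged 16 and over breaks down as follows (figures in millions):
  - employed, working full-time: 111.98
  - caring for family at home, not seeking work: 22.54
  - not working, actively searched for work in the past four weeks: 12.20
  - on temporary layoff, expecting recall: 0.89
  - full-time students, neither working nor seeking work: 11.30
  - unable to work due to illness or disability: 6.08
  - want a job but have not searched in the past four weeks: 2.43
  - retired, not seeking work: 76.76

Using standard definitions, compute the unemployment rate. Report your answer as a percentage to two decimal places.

Unemployment rate ≈ 10.47%.

Employed = 111.98 million.
Unemployed = 12.20 + 0.89 = 13.09 million (jobless and actively searching, or on temporary layoff).
Labor force = 111.98 + 13.09 = 125.07 million.
Unemployment rate = 13.09 / 125.07 = 10.47%.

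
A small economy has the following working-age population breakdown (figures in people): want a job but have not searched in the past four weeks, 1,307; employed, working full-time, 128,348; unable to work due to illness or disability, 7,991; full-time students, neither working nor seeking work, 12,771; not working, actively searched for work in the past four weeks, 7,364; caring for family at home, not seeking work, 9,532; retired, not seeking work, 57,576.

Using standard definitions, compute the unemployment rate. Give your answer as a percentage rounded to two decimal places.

Unemployment rate ≈ 5.43%.

Employed = 128,348.
Unemployed = 7,364.
Labor force = 128,348 + 7,364 = 135,712.
Unemployment rate = 7,364 / 135,712 = 5.43%.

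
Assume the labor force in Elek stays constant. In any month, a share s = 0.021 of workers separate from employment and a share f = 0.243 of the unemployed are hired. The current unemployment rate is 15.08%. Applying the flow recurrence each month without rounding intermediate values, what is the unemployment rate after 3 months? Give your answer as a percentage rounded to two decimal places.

Unemployment rate after three months ≈ 10.80%.

With a fixed labor force, u_{t+1} = u_t + s·(1−u_t) − f·u_t = u_t·(1−s−f) + s.
Here 1−s−f = 0.736 and s = 0.021.
u_1 = 0.150800 × 0.736 + 0.021 = 0.131989.
u_2 = 0.131989 × 0.736 + 0.021 = 0.118144.
u_3 = 0.118144 × 0.736 + 0.021 = 0.107954.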